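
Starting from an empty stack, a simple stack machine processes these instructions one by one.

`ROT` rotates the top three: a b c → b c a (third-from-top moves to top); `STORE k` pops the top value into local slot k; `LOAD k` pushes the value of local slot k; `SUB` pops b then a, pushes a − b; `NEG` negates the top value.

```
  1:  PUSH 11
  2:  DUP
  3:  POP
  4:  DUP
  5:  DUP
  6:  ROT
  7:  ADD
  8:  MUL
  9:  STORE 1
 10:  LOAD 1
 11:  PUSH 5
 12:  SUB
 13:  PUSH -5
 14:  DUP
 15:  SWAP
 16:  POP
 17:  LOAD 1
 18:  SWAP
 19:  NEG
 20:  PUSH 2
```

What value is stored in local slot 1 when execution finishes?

PUSH 11 : [11]
DUP     : [11, 11]
POP     : [11]
DUP     : [11, 11]
DUP     : [11, 11, 11]
ROT     : [11, 11, 11]
ADD     : [11, 22]
MUL     : [242]
STORE 1 : []
LOAD 1  : [242]
PUSH 5  : [242, 5]
SUB     : [237]
PUSH -5 : [237, -5]
DUP     : [237, -5, -5]
SWAP    : [237, -5, -5]
POP     : [237, -5]
LOAD 1  : [237, -5, 242]
SWAP    : [237, 242, -5]
NEG     : [237, 242, 5]
PUSH 2  : [237, 242, 5, 2]

242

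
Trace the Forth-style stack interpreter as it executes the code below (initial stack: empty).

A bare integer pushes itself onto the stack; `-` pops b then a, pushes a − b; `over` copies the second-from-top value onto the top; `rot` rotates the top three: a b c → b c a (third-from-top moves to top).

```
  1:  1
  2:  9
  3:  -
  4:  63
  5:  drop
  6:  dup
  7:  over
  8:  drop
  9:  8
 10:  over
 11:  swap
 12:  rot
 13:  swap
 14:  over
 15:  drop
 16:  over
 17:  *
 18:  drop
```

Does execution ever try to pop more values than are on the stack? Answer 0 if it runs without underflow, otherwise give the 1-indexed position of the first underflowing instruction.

0

1     1
9     1 9
-     -8
63    -8 63
drop  -8
dup   -8 -8
over  -8 -8 -8
drop  -8 -8
8     -8 -8 8
over  -8 -8 8 -8
swap  -8 -8 -8 8
rot   -8 -8 8 -8
swap  -8 -8 -8 8
over  -8 -8 -8 8 -8
drop  -8 -8 -8 8
over  -8 -8 -8 8 -8
*     -8 -8 -8 -64
drop  -8 -8 -8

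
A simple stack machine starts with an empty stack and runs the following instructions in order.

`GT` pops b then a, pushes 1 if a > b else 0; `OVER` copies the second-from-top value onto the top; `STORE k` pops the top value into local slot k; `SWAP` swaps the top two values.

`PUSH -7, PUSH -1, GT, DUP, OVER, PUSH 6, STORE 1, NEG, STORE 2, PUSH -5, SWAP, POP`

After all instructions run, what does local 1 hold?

PUSH -7  -7
PUSH -1  -7 -1
GT       0
DUP      0 0
OVER     0 0 0
PUSH 6   0 0 0 6
STORE 1  0 0 0
NEG      0 0 0
STORE 2  0 0
PUSH -5  0 0 -5
SWAP     0 -5 0
POP      0 -5

6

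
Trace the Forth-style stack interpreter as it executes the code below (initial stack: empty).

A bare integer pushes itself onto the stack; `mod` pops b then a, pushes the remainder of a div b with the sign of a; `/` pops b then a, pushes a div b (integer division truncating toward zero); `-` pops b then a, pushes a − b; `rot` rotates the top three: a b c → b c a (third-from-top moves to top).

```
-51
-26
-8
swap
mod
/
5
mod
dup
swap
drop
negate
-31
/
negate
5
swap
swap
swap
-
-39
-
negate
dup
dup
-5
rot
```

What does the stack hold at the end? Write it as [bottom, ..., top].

-51    -> -51
-26    -> -51 -26
-8     -> -51 -26 -8
swap   -> -51 -8 -26
mod    -> -51 -8
/      -> 6
5      -> 6 5
mod    -> 1
dup    -> 1 1
swap   -> 1 1
drop   -> 1
negate -> -1
-31    -> -1 -31
/      -> 0
negate -> 0
5      -> 0 5
swap   -> 5 0
swap   -> 0 5
swap   -> 5 0
-      -> 5
-39    -> 5 -39
-      -> 44
negate -> -44
dup    -> -44 -44
dup    -> -44 -44 -44
-5     -> -44 -44 -44 -5
rot    -> -44 -44 -5 -44

[-44, -44, -5, -44]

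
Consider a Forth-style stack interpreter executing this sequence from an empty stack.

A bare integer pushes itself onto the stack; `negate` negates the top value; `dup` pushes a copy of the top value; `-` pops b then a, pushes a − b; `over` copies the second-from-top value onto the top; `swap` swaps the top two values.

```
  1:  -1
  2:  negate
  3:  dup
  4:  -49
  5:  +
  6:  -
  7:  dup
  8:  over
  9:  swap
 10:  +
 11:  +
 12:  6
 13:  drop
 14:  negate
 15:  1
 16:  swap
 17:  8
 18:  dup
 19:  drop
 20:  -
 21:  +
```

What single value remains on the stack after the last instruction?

-1     : -1
negate : 1
dup    : 1 1
-49    : 1 1 -49
+      : 1 -48
-      : 49
dup    : 49 49
over   : 49 49 49
swap   : 49 49 49
+      : 49 98
+      : 147
6      : 147 6
drop   : 147
negate : -147
1      : -147 1
swap   : 1 -147
8      : 1 -147 8
dup    : 1 -147 8 8
drop   : 1 -147 8
-      : 1 -155
+      : -154

-154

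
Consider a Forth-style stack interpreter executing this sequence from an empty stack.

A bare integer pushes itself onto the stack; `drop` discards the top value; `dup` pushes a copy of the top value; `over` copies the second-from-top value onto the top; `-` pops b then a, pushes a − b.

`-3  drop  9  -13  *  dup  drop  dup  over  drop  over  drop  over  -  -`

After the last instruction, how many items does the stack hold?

1

-3    [-3]
drop  []
9     [9]
-13   [9, -13]
*     [-117]
dup   [-117, -117]
drop  [-117]
dup   [-117, -117]
over  [-117, -117, -117]
drop  [-117, -117]
over  [-117, -117, -117]
drop  [-117, -117]
over  [-117, -117, -117]
-     [-117, 0]
-     [-117]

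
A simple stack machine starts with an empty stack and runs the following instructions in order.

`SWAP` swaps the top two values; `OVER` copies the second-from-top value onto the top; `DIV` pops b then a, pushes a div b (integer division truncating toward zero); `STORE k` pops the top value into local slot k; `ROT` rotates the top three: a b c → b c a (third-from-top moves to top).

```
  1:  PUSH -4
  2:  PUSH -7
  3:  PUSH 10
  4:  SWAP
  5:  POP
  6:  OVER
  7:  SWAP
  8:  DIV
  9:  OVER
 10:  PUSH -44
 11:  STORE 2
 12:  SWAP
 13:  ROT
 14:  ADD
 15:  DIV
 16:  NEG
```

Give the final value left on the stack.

-1

PUSH -4  → [-4]
PUSH -7  → [-4, -7]
PUSH 10  → [-4, -7, 10]
SWAP     → [-4, 10, -7]
POP      → [-4, 10]
OVER     → [-4, 10, -4]
SWAP     → [-4, -4, 10]
DIV      → [-4, 0]
OVER     → [-4, 0, -4]
PUSH -44 → [-4, 0, -4, -44]
STORE 2  → [-4, 0, -4]
SWAP     → [-4, -4, 0]
ROT      → [-4, 0, -4]
ADD      → [-4, -4]
DIV      → [1]
NEG      → [-1]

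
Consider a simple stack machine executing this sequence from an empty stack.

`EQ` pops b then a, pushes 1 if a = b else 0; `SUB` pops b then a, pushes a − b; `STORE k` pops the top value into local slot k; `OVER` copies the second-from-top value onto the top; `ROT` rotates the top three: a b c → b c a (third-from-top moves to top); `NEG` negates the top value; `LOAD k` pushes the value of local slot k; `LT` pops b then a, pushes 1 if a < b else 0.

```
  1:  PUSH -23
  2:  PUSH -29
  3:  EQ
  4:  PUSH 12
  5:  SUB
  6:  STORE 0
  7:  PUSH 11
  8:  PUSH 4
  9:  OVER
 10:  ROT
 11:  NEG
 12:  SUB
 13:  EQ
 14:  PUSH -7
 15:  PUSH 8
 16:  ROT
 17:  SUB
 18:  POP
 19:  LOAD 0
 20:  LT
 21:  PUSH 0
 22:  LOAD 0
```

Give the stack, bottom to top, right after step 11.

[4, 11, -11]

PUSH -23 -> -23
PUSH -29 -> -23 -29
EQ       -> 0
PUSH 12  -> 0 12
SUB      -> -12
STORE 0  -> (empty)
PUSH 11  -> 11
PUSH 4   -> 11 4
OVER     -> 11 4 11
ROT      -> 4 11 11
NEG      -> 4 11 -11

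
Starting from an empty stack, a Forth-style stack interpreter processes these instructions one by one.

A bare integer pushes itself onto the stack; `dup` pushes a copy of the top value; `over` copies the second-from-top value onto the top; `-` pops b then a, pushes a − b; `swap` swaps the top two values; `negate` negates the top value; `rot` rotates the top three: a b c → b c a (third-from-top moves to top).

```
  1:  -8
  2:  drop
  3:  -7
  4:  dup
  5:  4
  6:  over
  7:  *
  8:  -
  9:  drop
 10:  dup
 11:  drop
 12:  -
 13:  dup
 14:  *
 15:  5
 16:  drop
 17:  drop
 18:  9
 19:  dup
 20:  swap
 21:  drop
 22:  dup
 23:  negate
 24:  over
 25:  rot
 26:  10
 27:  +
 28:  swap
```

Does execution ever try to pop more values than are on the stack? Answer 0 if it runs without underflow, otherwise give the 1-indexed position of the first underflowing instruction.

-8   -> [-8]
drop -> []
-7   -> [-7]
dup  -> [-7, -7]
4    -> [-7, -7, 4]
over -> [-7, -7, 4, -7]
*    -> [-7, -7, -28]
-    -> [-7, 21]
drop -> [-7]
dup  -> [-7, -7]
drop -> [-7]
-  — needs 2 operands, stack has 1 → underflow

12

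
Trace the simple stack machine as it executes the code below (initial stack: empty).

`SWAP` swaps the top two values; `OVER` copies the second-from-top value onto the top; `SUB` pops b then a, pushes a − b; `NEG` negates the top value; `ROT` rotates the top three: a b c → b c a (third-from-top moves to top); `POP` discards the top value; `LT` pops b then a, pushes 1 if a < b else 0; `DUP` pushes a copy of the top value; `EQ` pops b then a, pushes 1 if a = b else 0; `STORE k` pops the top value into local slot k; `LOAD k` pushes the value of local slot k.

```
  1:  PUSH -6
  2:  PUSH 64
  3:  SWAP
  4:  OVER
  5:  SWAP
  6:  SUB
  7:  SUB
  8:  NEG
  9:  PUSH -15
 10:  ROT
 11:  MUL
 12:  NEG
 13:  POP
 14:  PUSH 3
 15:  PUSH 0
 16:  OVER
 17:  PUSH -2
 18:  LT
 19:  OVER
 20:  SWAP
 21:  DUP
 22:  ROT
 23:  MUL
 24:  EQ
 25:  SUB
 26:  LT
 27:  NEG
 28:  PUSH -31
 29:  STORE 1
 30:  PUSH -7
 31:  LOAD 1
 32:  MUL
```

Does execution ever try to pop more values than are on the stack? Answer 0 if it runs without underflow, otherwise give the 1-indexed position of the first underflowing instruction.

10

PUSH -6  -> -6
PUSH 64  -> -6 64
SWAP     -> 64 -6
OVER     -> 64 -6 64
SWAP     -> 64 64 -6
SUB      -> 64 70
SUB      -> -6
NEG      -> 6
PUSH -15 -> 6 -15
ROT  — needs 3 operands, stack has 2 → underflow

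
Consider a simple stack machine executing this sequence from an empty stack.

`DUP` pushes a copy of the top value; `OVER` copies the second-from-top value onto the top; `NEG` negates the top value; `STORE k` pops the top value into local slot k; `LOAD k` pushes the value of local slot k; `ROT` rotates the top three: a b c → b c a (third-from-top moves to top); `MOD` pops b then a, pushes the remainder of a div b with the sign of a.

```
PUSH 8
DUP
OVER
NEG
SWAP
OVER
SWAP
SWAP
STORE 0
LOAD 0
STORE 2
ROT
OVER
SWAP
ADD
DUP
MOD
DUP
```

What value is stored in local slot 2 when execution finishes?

PUSH 8  -> [8]
DUP     -> [8, 8]
OVER    -> [8, 8, 8]
NEG     -> [8, 8, -8]
SWAP    -> [8, -8, 8]
OVER    -> [8, -8, 8, -8]
SWAP    -> [8, -8, -8, 8]
SWAP    -> [8, -8, 8, -8]
STORE 0 -> [8, -8, 8]
LOAD 0  -> [8, -8, 8, -8]
STORE 2 -> [8, -8, 8]
ROT     -> [-8, 8, 8]
OVER    -> [-8, 8, 8, 8]
SWAP    -> [-8, 8, 8, 8]
ADD     -> [-8, 8, 16]
DUP     -> [-8, 8, 16, 16]
MOD     -> [-8, 8, 0]
DUP     -> [-8, 8, 0, 0]

-8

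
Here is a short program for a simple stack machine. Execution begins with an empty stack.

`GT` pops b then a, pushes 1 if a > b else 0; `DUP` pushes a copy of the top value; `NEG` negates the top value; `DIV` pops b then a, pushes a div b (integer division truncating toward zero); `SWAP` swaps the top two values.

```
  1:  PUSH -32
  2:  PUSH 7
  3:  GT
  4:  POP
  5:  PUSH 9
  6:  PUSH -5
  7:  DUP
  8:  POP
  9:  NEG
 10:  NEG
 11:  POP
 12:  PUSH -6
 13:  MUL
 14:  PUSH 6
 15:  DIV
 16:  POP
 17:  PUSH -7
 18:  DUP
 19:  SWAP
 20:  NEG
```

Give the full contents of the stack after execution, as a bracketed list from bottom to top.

PUSH -32  -32
PUSH 7    -32 7
GT        0
POP       (empty)
PUSH 9    9
PUSH -5   9 -5
DUP       9 -5 -5
POP       9 -5
NEG       9 5
NEG       9 -5
POP       9
PUSH -6   9 -6
MUL       -54
PUSH 6    -54 6
DIV       -9
POP       (empty)
PUSH -7   -7
DUP       -7 -7
SWAP      -7 -7
NEG       -7 7

[-7, 7]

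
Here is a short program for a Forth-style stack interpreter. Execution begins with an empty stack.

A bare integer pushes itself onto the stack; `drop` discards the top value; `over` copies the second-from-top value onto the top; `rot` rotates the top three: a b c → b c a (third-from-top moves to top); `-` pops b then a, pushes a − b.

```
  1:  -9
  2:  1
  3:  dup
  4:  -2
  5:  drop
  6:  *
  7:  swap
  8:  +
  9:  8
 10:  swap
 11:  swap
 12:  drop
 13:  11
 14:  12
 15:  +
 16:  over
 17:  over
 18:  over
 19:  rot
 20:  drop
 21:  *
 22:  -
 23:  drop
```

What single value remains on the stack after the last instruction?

-9   : [-9]
1    : [-9, 1]
dup  : [-9, 1, 1]
-2   : [-9, 1, 1, -2]
drop : [-9, 1, 1]
*    : [-9, 1]
swap : [1, -9]
+    : [-8]
8    : [-8, 8]
swap : [8, -8]
swap : [-8, 8]
drop : [-8]
11   : [-8, 11]
12   : [-8, 11, 12]
+    : [-8, 23]
over : [-8, 23, -8]
over : [-8, 23, -8, 23]
over : [-8, 23, -8, 23, -8]
rot  : [-8, 23, 23, -8, -8]
drop : [-8, 23, 23, -8]
*    : [-8, 23, -184]
-    : [-8, 207]
drop : [-8]

-8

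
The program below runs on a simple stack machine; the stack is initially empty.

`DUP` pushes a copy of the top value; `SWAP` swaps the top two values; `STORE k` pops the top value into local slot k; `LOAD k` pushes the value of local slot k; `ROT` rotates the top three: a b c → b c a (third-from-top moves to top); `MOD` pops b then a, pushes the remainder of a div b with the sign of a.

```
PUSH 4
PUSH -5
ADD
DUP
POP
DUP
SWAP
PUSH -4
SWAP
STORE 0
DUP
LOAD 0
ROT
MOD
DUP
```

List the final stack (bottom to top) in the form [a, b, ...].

PUSH 4  -> 4
PUSH -5 -> 4 -5
ADD     -> -1
DUP     -> -1 -1
POP     -> -1
DUP     -> -1 -1
SWAP    -> -1 -1
PUSH -4 -> -1 -1 -4
SWAP    -> -1 -4 -1
STORE 0 -> -1 -4
DUP     -> -1 -4 -4
LOAD 0  -> -1 -4 -4 -1
ROT     -> -1 -4 -1 -4
MOD     -> -1 -4 -1
DUP     -> -1 -4 -1 -1

[-1, -4, -1, -1]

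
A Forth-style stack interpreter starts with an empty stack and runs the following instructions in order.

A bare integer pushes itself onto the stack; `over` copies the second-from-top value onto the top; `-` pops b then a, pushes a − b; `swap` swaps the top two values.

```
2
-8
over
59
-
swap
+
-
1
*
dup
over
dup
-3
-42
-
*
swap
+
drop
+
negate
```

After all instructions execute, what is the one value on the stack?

-134

2       [2]
-8      [2, -8]
over    [2, -8, 2]
59      [2, -8, 2, 59]
-       [2, -8, -57]
swap    [2, -57, -8]
+       [2, -65]
-       [67]
1       [67, 1]
*       [67]
dup     [67, 67]
over    [67, 67, 67]
dup     [67, 67, 67, 67]
-3      [67, 67, 67, 67, -3]
-42     [67, 67, 67, 67, -3, -42]
-       [67, 67, 67, 67, 39]
*       [67, 67, 67, 2613]
swap    [67, 67, 2613, 67]
+       [67, 67, 2680]
drop    [67, 67]
+       [134]
negate  [-134]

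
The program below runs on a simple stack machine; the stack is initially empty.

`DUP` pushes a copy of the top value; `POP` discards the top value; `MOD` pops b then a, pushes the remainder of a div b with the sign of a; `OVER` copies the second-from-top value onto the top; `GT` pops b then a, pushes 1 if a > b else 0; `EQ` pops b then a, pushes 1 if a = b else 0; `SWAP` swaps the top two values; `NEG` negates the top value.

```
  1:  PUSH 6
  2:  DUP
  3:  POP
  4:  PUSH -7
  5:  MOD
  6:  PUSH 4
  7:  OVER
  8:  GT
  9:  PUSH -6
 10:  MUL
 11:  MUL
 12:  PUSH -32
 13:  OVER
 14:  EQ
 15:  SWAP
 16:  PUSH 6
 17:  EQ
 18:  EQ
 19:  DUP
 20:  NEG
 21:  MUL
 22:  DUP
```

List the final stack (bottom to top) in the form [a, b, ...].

[-1, -1]

PUSH 6    6
DUP       6 6
POP       6
PUSH -7   6 -7
MOD       6
PUSH 4    6 4
OVER      6 4 6
GT        6 0
PUSH -6   6 0 -6
MUL       6 0
MUL       0
PUSH -32  0 -32
OVER      0 -32 0
EQ        0 0
SWAP      0 0
PUSH 6    0 0 6
EQ        0 0
EQ        1
DUP       1 1
NEG       1 -1
MUL       -1
DUP       -1 -1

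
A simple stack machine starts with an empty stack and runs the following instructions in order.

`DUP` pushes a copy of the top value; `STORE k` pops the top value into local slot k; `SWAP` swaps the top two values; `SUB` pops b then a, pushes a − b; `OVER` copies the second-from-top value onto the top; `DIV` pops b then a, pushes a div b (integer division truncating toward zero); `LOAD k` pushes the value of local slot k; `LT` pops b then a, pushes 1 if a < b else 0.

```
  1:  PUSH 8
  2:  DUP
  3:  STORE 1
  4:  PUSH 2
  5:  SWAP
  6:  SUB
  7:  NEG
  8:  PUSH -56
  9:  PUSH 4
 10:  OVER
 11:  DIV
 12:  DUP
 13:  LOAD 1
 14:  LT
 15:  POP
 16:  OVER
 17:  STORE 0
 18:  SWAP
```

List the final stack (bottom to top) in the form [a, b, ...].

PUSH 8   → 8
DUP      → 8 8
STORE 1  → 8
PUSH 2   → 8 2
SWAP     → 2 8
SUB      → -6
NEG      → 6
PUSH -56 → 6 -56
PUSH 4   → 6 -56 4
OVER     → 6 -56 4 -56
DIV      → 6 -56 0
DUP      → 6 -56 0 0
LOAD 1   → 6 -56 0 0 8
LT       → 6 -56 0 1
POP      → 6 -56 0
OVER     → 6 -56 0 -56
STORE 0  → 6 -56 0
SWAP     → 6 0 -56

[6, 0, -56]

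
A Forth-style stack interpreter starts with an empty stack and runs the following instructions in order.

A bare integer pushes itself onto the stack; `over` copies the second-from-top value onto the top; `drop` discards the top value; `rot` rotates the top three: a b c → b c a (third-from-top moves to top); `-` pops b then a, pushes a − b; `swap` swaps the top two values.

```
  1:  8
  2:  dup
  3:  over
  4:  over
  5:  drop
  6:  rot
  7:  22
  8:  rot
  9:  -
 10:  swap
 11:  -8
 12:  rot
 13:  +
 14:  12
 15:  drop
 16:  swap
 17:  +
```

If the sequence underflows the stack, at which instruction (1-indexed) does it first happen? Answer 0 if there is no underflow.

8    -> [8]
dup  -> [8, 8]
over -> [8, 8, 8]
over -> [8, 8, 8, 8]
drop -> [8, 8, 8]
rot  -> [8, 8, 8]
22   -> [8, 8, 8, 22]
rot  -> [8, 8, 22, 8]
-    -> [8, 8, 14]
swap -> [8, 14, 8]
-8   -> [8, 14, 8, -8]
rot  -> [8, 8, -8, 14]
+    -> [8, 8, 6]
12   -> [8, 8, 6, 12]
drop -> [8, 8, 6]
swap -> [8, 6, 8]
+    -> [8, 14]

0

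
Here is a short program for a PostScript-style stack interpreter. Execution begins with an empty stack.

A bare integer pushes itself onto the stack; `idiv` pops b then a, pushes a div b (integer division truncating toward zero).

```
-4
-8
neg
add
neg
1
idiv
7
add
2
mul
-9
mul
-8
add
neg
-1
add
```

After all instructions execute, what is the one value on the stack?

-4    -4
-8    -4 -8
neg   -4 8
add   4
neg   -4
1     -4 1
idiv  -4
7     -4 7
add   3
2     3 2
mul   6
-9    6 -9
mul   -54
-8    -54 -8
add   -62
neg   62
-1    62 -1
add   61

61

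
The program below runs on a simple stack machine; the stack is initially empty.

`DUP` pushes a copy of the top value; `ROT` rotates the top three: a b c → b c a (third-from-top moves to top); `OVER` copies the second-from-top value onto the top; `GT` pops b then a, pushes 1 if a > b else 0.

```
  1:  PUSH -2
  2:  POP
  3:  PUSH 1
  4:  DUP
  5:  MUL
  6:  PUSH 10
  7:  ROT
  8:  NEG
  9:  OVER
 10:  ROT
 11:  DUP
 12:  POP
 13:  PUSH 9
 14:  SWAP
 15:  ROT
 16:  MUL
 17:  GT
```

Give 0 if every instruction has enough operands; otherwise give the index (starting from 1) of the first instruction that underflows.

PUSH -2  -2
POP      (empty)
PUSH 1   1
DUP      1 1
MUL      1
PUSH 10  1 10
ROT  — needs 3 operands, stack has 2 → underflow

7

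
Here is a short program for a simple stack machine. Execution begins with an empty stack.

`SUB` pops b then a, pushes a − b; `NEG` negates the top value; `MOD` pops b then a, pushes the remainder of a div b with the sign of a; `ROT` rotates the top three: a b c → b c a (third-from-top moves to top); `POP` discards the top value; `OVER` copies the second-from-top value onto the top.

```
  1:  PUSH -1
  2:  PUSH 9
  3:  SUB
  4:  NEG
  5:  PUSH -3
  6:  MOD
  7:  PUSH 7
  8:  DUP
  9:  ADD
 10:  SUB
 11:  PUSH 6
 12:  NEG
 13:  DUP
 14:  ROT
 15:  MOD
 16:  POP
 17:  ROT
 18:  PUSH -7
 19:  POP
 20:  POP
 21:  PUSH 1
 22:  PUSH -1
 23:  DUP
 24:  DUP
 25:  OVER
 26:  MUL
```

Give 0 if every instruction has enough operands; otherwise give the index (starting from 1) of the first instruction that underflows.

PUSH -1 -> [-1]
PUSH 9  -> [-1, 9]
SUB     -> [-10]
NEG     -> [10]
PUSH -3 -> [10, -3]
MOD     -> [1]
PUSH 7  -> [1, 7]
DUP     -> [1, 7, 7]
ADD     -> [1, 14]
SUB     -> [-13]
PUSH 6  -> [-13, 6]
NEG     -> [-13, -6]
DUP     -> [-13, -6, -6]
ROT     -> [-6, -6, -13]
MOD     -> [-6, -6]
POP     -> [-6]
ROT  — needs 3 operands, stack has 1 → underflow

17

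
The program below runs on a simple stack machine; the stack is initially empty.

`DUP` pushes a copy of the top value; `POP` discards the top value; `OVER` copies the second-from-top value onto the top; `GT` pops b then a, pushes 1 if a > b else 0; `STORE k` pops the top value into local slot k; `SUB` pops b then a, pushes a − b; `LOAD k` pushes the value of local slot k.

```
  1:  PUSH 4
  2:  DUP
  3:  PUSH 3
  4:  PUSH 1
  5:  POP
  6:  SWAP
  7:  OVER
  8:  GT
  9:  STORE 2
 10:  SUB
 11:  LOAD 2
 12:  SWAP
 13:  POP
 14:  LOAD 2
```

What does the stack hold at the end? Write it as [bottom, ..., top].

[1, 1]

PUSH 4   4
DUP      4 4
PUSH 3   4 4 3
PUSH 1   4 4 3 1
POP      4 4 3
SWAP     4 3 4
OVER     4 3 4 3
GT       4 3 1
STORE 2  4 3
SUB      1
LOAD 2   1 1
SWAP     1 1
POP      1
LOAD 2   1 1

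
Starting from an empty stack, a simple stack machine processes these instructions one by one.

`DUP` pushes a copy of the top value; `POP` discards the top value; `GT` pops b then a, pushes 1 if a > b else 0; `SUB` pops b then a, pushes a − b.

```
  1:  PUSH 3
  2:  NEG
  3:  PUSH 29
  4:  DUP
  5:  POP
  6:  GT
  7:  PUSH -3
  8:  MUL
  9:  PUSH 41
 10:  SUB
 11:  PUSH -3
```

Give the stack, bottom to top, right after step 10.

PUSH 3  → [3]
NEG     → [-3]
PUSH 29 → [-3, 29]
DUP     → [-3, 29, 29]
POP     → [-3, 29]
GT      → [0]
PUSH -3 → [0, -3]
MUL     → [0]
PUSH 41 → [0, 41]
SUB     → [-41]

[-41]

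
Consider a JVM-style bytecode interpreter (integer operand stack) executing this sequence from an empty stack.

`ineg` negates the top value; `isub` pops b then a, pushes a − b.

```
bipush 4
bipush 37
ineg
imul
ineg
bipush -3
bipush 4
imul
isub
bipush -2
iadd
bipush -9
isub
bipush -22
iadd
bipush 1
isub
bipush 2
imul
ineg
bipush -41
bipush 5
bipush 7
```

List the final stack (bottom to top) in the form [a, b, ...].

[-288, -41, 5, 7]

bipush 4   → 4
bipush 37  → 4 37
ineg       → 4 -37
imul       → -148
ineg       → 148
bipush -3  → 148 -3
bipush 4   → 148 -3 4
imul       → 148 -12
isub       → 160
bipush -2  → 160 -2
iadd       → 158
bipush -9  → 158 -9
isub       → 167
bipush -22 → 167 -22
iadd       → 145
bipush 1   → 145 1
isub       → 144
bipush 2   → 144 2
imul       → 288
ineg       → -288
bipush -41 → -288 -41
bipush 5   → -288 -41 5
bipush 7   → -288 -41 5 7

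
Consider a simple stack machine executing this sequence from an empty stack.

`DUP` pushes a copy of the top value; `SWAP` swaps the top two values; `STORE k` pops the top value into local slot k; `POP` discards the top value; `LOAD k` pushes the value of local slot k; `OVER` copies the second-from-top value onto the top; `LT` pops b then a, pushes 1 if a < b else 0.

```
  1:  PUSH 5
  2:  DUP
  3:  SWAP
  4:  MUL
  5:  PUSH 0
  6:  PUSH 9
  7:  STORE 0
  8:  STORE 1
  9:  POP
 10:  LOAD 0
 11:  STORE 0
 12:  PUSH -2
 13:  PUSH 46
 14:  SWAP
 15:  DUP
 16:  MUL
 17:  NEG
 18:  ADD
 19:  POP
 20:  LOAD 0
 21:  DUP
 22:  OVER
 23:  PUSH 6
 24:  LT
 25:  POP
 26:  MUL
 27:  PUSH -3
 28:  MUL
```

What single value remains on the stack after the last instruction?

PUSH 5  → [5]
DUP     → [5, 5]
SWAP    → [5, 5]
MUL     → [25]
PUSH 0  → [25, 0]
PUSH 9  → [25, 0, 9]
STORE 0 → [25, 0]
STORE 1 → [25]
POP     → []
LOAD 0  → [9]
STORE 0 → []
PUSH -2 → [-2]
PUSH 46 → [-2, 46]
SWAP    → [46, -2]
DUP     → [46, -2, -2]
MUL     → [46, 4]
NEG     → [46, -4]
ADD     → [42]
POP     → []
LOAD 0  → [9]
DUP     → [9, 9]
OVER    → [9, 9, 9]
PUSH 6  → [9, 9, 9, 6]
LT      → [9, 9, 0]
POP     → [9, 9]
MUL     → [81]
PUSH -3 → [81, -3]
MUL     → [-243]

-243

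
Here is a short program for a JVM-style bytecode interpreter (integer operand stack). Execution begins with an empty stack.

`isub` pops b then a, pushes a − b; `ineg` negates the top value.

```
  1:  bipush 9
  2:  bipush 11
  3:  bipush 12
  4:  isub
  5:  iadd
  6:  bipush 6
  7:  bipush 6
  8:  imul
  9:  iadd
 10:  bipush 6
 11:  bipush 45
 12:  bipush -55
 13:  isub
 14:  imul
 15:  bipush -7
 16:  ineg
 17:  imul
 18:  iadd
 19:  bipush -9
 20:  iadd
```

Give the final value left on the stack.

bipush 9   : [9]
bipush 11  : [9, 11]
bipush 12  : [9, 11, 12]
isub       : [9, -1]
iadd       : [8]
bipush 6   : [8, 6]
bipush 6   : [8, 6, 6]
imul       : [8, 36]
iadd       : [44]
bipush 6   : [44, 6]
bipush 45  : [44, 6, 45]
bipush -55 : [44, 6, 45, -55]
isub       : [44, 6, 100]
imul       : [44, 600]
bipush -7  : [44, 600, -7]
ineg       : [44, 600, 7]
imul       : [44, 4200]
iadd       : [4244]
bipush -9  : [4244, -9]
iadd       : [4235]

4235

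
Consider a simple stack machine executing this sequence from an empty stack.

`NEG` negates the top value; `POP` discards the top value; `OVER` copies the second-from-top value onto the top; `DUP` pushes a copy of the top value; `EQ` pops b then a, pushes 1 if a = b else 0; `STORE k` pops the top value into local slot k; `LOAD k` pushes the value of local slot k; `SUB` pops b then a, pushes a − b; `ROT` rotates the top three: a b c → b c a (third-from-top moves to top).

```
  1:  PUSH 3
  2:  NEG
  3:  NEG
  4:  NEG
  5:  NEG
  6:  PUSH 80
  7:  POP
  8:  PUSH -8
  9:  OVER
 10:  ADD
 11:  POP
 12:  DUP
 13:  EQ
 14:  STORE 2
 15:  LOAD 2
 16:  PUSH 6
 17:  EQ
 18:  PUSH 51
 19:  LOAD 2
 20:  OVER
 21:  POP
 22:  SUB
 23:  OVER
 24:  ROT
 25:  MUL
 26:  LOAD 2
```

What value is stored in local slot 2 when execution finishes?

PUSH 3   3
NEG      -3
NEG      3
NEG      -3
NEG      3
PUSH 80  3 80
POP      3
PUSH -8  3 -8
OVER     3 -8 3
ADD      3 -5
POP      3
DUP      3 3
EQ       1
STORE 2  (empty)
LOAD 2   1
PUSH 6   1 6
EQ       0
PUSH 51  0 51
LOAD 2   0 51 1
OVER     0 51 1 51
POP      0 51 1
SUB      0 50
OVER     0 50 0
ROT      50 0 0
MUL      50 0
LOAD 2   50 0 1

1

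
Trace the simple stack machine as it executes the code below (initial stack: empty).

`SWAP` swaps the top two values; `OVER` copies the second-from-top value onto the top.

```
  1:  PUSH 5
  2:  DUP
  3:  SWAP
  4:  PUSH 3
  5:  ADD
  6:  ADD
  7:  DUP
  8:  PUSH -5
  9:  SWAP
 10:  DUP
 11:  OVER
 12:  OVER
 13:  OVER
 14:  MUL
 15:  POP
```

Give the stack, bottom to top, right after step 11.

PUSH 5   [5]
DUP      [5, 5]
SWAP     [5, 5]
PUSH 3   [5, 5, 3]
ADD      [5, 8]
ADD      [13]
DUP      [13, 13]
PUSH -5  [13, 13, -5]
SWAP     [13, -5, 13]
DUP      [13, -5, 13, 13]
OVER     [13, -5, 13, 13, 13]

[13, -5, 13, 13, 13]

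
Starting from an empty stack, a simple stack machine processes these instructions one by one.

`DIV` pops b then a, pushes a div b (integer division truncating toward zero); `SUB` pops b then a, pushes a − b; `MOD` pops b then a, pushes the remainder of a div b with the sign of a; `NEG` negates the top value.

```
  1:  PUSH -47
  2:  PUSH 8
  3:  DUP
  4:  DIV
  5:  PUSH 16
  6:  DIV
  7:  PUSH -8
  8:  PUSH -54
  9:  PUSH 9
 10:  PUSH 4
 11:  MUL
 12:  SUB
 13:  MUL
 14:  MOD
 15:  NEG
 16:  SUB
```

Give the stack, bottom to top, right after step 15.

PUSH -47 : -47
PUSH 8   : -47 8
DUP      : -47 8 8
DIV      : -47 1
PUSH 16  : -47 1 16
DIV      : -47 0
PUSH -8  : -47 0 -8
PUSH -54 : -47 0 -8 -54
PUSH 9   : -47 0 -8 -54 9
PUSH 4   : -47 0 -8 -54 9 4
MUL      : -47 0 -8 -54 36
SUB      : -47 0 -8 -90
MUL      : -47 0 720
MOD      : -47 0
NEG      : -47 0

[-47, 0]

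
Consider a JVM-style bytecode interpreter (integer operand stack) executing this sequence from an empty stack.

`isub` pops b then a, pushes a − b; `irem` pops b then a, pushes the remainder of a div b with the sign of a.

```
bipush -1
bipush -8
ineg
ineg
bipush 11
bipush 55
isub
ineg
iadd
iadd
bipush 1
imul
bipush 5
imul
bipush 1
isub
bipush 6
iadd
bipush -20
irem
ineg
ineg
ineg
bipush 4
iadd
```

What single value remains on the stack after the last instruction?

bipush -1   -1
bipush -8   -1 -8
ineg        -1 8
ineg        -1 -8
bipush 11   -1 -8 11
bipush 55   -1 -8 11 55
isub        -1 -8 -44
ineg        -1 -8 44
iadd        -1 36
iadd        35
bipush 1    35 1
imul        35
bipush 5    35 5
imul        175
bipush 1    175 1
isub        174
bipush 6    174 6
iadd        180
bipush -20  180 -20
irem        0
ineg        0
ineg        0
ineg        0
bipush 4    0 4
iadd        4

4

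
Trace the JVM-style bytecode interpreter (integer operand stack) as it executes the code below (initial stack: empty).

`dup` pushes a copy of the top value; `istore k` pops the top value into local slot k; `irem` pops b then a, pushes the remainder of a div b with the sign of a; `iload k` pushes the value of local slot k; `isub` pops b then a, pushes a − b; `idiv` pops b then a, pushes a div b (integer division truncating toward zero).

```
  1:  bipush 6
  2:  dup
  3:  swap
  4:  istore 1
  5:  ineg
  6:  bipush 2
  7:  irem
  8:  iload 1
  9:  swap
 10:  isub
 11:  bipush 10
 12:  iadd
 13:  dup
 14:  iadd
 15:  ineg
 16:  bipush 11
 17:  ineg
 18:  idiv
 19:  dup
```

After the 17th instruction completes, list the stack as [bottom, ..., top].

[-32, -11]

bipush 6  → 6
dup       → 6 6
swap      → 6 6
istore 1  → 6
ineg      → -6
bipush 2  → -6 2
irem      → 0
iload 1   → 0 6
swap      → 6 0
isub      → 6
bipush 10 → 6 10
iadd      → 16
dup       → 16 16
iadd      → 32
ineg      → -32
bipush 11 → -32 11
ineg      → -32 -11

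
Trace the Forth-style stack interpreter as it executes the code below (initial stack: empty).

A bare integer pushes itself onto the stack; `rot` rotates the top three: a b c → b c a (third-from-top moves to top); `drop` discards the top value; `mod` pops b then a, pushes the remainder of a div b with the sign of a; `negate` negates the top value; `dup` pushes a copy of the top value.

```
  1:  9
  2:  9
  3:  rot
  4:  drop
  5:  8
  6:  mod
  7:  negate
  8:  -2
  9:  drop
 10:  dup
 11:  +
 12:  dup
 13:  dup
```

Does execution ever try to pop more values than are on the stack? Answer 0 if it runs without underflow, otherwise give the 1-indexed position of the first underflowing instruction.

3

9 : [9]
9 : [9, 9]
rot  — needs 3 operands, stack has 2 → underflow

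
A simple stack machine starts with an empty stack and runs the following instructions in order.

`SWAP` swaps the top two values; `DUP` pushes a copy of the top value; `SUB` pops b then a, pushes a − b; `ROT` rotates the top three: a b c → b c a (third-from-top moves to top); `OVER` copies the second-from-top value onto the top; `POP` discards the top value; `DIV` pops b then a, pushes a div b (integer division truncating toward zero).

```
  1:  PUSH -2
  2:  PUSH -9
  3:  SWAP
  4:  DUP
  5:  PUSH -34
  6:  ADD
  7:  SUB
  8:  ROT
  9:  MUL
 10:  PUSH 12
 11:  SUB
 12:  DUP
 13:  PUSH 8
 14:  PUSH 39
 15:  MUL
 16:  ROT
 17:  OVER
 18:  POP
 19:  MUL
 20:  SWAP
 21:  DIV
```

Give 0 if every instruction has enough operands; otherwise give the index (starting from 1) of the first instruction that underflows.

8

PUSH -2  -> -2
PUSH -9  -> -2 -9
SWAP     -> -9 -2
DUP      -> -9 -2 -2
PUSH -34 -> -9 -2 -2 -34
ADD      -> -9 -2 -36
SUB      -> -9 34
ROT  — needs 3 operands, stack has 2 → underflow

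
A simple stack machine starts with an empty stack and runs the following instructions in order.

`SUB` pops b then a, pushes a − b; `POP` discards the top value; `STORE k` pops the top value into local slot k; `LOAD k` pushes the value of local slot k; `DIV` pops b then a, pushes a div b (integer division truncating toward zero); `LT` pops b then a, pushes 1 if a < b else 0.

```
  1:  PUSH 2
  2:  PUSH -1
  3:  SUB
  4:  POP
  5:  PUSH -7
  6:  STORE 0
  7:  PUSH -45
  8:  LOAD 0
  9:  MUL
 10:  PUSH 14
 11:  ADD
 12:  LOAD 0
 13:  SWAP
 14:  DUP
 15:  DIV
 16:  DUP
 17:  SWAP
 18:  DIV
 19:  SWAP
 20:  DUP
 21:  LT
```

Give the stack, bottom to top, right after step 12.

PUSH 2    [2]
PUSH -1   [2, -1]
SUB       [3]
POP       []
PUSH -7   [-7]
STORE 0   []
PUSH -45  [-45]
LOAD 0    [-45, -7]
MUL       [315]
PUSH 14   [315, 14]
ADD       [329]
LOAD 0    [329, -7]

[329, -7]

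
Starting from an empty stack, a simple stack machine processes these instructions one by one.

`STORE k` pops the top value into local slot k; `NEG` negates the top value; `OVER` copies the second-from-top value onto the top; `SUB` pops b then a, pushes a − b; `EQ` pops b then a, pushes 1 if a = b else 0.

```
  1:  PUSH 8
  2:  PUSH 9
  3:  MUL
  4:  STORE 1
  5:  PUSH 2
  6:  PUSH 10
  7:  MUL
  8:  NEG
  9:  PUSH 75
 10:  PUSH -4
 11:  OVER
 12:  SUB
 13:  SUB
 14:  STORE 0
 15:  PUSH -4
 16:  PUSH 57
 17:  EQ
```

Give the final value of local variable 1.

72

PUSH 8  : 8
PUSH 9  : 8 9
MUL     : 72
STORE 1 : (empty)
PUSH 2  : 2
PUSH 10 : 2 10
MUL     : 20
NEG     : -20
PUSH 75 : -20 75
PUSH -4 : -20 75 -4
OVER    : -20 75 -4 75
SUB     : -20 75 -79
SUB     : -20 154
STORE 0 : -20
PUSH -4 : -20 -4
PUSH 57 : -20 -4 57
EQ      : -20 0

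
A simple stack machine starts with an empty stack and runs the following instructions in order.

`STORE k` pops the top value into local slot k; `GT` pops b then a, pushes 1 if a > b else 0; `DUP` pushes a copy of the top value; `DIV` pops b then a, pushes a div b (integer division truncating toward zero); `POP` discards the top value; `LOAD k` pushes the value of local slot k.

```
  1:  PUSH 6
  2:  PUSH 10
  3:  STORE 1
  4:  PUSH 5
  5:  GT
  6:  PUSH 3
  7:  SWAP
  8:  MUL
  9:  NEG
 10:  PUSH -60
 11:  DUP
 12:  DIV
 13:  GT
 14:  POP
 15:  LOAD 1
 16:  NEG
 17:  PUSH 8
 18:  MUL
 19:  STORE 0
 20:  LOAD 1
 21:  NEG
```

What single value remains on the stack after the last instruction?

-10

PUSH 6    [6]
PUSH 10   [6, 10]
STORE 1   [6]
PUSH 5    [6, 5]
GT        [1]
PUSH 3    [1, 3]
SWAP      [3, 1]
MUL       [3]
NEG       [-3]
PUSH -60  [-3, -60]
DUP       [-3, -60, -60]
DIV       [-3, 1]
GT        [0]
POP       []
LOAD 1    [10]
NEG       [-10]
PUSH 8    [-10, 8]
MUL       [-80]
STORE 0   []
LOAD 1    [10]
NEG       [-10]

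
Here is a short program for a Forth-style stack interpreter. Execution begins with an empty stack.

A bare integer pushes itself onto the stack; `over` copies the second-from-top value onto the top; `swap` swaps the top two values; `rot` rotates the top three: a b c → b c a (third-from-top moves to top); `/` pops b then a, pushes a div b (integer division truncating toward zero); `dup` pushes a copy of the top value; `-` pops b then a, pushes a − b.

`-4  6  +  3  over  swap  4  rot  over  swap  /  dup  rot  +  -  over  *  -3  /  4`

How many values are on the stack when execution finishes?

4

-4   → -4
6    → -4 6
+    → 2
3    → 2 3
over → 2 3 2
swap → 2 2 3
4    → 2 2 3 4
rot  → 2 3 4 2
over → 2 3 4 2 4
swap → 2 3 4 4 2
/    → 2 3 4 2
dup  → 2 3 4 2 2
rot  → 2 3 2 2 4
+    → 2 3 2 6
-    → 2 3 -4
over → 2 3 -4 3
*    → 2 3 -12
-3   → 2 3 -12 -3
/    → 2 3 4
4    → 2 3 4 4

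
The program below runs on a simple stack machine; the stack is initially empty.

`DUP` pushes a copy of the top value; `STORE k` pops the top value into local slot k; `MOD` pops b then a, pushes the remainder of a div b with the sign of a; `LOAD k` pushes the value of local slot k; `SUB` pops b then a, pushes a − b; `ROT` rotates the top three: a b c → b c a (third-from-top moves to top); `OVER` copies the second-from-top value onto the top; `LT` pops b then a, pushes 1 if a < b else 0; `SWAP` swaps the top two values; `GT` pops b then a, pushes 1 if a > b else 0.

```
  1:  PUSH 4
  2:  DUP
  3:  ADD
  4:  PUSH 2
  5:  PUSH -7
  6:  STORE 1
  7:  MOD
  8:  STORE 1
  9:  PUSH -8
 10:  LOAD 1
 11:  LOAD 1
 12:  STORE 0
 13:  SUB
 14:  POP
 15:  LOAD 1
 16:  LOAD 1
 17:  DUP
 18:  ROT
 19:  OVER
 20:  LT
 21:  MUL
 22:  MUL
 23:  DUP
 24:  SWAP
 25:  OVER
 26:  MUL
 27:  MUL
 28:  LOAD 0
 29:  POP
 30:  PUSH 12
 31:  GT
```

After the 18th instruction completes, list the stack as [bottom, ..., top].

[0, 0, 0]

PUSH 4  -> [4]
DUP     -> [4, 4]
ADD     -> [8]
PUSH 2  -> [8, 2]
PUSH -7 -> [8, 2, -7]
STORE 1 -> [8, 2]
MOD     -> [0]
STORE 1 -> []
PUSH -8 -> [-8]
LOAD 1  -> [-8, 0]
LOAD 1  -> [-8, 0, 0]
STORE 0 -> [-8, 0]
SUB     -> [-8]
POP     -> []
LOAD 1  -> [0]
LOAD 1  -> [0, 0]
DUP     -> [0, 0, 0]
ROT     -> [0, 0, 0]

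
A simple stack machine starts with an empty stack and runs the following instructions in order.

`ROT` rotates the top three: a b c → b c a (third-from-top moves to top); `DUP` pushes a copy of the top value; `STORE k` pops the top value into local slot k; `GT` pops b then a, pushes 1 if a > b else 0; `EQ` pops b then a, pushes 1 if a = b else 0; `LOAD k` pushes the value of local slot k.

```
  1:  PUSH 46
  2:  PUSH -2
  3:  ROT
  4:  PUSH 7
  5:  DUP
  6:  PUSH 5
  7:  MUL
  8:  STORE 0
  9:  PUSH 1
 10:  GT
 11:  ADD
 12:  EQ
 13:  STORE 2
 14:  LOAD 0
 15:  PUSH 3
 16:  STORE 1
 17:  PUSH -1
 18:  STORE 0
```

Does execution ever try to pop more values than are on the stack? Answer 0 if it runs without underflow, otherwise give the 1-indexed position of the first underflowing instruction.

PUSH 46 -> [46]
PUSH -2 -> [46, -2]
ROT  — needs 3 operands, stack has 2 → underflow

3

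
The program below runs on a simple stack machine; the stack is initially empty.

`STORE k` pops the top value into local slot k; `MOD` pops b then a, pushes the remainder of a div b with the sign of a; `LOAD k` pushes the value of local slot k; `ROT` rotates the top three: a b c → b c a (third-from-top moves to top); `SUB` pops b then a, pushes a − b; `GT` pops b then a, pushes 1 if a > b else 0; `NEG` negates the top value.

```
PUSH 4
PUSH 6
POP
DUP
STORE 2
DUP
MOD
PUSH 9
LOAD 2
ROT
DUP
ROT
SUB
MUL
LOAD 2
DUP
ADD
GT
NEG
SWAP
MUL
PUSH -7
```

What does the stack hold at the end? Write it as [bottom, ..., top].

[0, -7]

PUSH 4  → [4]
PUSH 6  → [4, 6]
POP     → [4]
DUP     → [4, 4]
STORE 2 → [4]
DUP     → [4, 4]
MOD     → [0]
PUSH 9  → [0, 9]
LOAD 2  → [0, 9, 4]
ROT     → [9, 4, 0]
DUP     → [9, 4, 0, 0]
ROT     → [9, 0, 0, 4]
SUB     → [9, 0, -4]
MUL     → [9, 0]
LOAD 2  → [9, 0, 4]
DUP     → [9, 0, 4, 4]
ADD     → [9, 0, 8]
GT      → [9, 0]
NEG     → [9, 0]
SWAP    → [0, 9]
MUL     → [0]
PUSH -7 → [0, -7]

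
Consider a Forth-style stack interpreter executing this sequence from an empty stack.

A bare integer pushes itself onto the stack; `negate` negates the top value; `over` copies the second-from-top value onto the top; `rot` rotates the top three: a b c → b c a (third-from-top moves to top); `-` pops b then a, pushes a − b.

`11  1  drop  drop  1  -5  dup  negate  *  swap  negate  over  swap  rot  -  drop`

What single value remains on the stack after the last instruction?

-25

11      [11]
1       [11, 1]
drop    [11]
drop    []
1       [1]
-5      [1, -5]
dup     [1, -5, -5]
negate  [1, -5, 5]
*       [1, -25]
swap    [-25, 1]
negate  [-25, -1]
over    [-25, -1, -25]
swap    [-25, -25, -1]
rot     [-25, -1, -25]
-       [-25, 24]
drop    [-25]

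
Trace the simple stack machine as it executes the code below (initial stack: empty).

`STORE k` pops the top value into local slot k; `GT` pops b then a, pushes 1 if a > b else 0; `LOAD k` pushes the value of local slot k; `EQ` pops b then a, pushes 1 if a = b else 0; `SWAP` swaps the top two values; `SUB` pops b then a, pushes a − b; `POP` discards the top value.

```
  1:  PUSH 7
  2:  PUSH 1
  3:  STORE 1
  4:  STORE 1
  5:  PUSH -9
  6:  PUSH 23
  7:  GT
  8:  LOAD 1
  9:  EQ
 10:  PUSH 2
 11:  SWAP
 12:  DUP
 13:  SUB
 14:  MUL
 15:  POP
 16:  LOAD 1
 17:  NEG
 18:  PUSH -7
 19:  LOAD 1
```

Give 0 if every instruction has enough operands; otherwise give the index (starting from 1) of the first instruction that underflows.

PUSH 7   [7]
PUSH 1   [7, 1]
STORE 1  [7]
STORE 1  []
PUSH -9  [-9]
PUSH 23  [-9, 23]
GT       [0]
LOAD 1   [0, 7]
EQ       [0]
PUSH 2   [0, 2]
SWAP     [2, 0]
DUP      [2, 0, 0]
SUB      [2, 0]
MUL      [0]
POP      []
LOAD 1   [7]
NEG      [-7]
PUSH -7  [-7, -7]
LOAD 1   [-7, -7, 7]

0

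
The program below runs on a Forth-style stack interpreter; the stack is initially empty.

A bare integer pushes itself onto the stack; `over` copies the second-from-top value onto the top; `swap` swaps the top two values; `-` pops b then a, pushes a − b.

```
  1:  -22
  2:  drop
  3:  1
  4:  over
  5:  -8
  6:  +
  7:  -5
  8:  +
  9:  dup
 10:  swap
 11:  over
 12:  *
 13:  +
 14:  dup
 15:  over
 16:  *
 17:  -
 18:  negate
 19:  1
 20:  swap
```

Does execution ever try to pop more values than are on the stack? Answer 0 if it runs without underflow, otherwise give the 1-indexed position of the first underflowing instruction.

-22  -> -22
drop -> (empty)
1    -> 1
over  — needs 2 operands, stack has 1 → underflow

4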